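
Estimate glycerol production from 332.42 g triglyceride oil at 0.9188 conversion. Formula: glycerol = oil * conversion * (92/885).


glycerol = oil * conv * (92/885)
= 332.42 * 0.9188 * 92 / 885
= 31.7507 g

31.7507 g


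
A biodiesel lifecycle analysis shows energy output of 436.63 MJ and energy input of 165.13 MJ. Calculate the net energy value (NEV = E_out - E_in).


NEV = E_out - E_in
= 436.63 - 165.13
= 271.5000 MJ

271.5000 MJ


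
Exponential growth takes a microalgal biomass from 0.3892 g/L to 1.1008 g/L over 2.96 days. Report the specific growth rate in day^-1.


mu = ln(X2/X1) / dt
= ln(1.1008/0.3892) / 2.96
= 0.3512 per day

0.3512 per day


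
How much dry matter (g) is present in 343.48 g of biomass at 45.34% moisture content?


Wd = Ww * (1 - MC/100)
= 343.48 * (1 - 45.34/100)
= 187.7462 g

187.7462 g


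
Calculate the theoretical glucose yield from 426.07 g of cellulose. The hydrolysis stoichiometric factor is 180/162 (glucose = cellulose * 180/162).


glucose = cellulose * 180/162
= 426.07 * 180/162
= 473.4111 g

473.4111 g


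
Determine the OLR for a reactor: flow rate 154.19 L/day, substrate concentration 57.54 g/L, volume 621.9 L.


OLR = Q * S / V
= 154.19 * 57.54 / 621.9
= 14.2661 g/L/day

14.2661 g/L/day


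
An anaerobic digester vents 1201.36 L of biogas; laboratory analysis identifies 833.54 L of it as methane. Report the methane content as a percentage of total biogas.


CH4% = V_CH4 / V_total * 100
= 833.54 / 1201.36 * 100
= 69.3830%

69.3830%


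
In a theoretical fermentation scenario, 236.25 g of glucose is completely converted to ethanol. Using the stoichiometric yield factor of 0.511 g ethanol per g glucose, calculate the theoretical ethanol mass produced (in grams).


Theoretical ethanol yield: m_EtOH = 0.511 * m_glucose
m_EtOH = 0.511 * 236.25 = 120.7237 g

120.7237 g


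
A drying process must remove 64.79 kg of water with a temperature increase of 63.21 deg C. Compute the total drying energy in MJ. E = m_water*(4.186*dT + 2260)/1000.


E = m_water * (4.186 * dT + 2260) / 1000
= 64.79 * (4.186 * 63.21 + 2260) / 1000
= 163.5686 MJ

163.5686 MJ


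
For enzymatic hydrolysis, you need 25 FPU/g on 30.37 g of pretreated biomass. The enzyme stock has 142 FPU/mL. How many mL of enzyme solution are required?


V = dosage * m_sub / activity
V = 25 * 30.37 / 142
V = 5.3468 mL

5.3468 mL


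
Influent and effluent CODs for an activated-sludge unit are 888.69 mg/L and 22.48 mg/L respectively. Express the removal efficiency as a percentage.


eta = (COD_in - COD_out) / COD_in * 100
= (888.69 - 22.48) / 888.69 * 100
= 97.4704%

97.4704%


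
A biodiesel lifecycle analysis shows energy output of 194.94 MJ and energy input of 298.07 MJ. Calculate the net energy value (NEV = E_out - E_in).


NEV = E_out - E_in
= 194.94 - 298.07
= -103.1300 MJ

-103.1300 MJ


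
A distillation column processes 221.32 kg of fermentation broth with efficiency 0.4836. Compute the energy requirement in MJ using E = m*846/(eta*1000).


E = m * 846 / (eta * 1000)
= 221.32 * 846 / (0.4836 * 1000)
= 387.1727 MJ

387.1727 MJ


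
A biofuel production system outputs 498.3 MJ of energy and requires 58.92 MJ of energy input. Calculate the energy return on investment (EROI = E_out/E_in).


EROI = E_out / E_in
= 498.3 / 58.92
= 8.4572

8.4572


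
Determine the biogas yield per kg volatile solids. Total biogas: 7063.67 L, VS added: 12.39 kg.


Y = V / VS
= 7063.67 / 12.39
= 570.1106 L/kg VS

570.1106 L/kg VS


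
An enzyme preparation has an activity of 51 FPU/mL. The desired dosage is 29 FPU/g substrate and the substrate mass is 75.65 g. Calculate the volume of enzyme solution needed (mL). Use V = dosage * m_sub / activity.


V = dosage * m_sub / activity
V = 29 * 75.65 / 51
V = 43.0167 mL

43.0167 mL


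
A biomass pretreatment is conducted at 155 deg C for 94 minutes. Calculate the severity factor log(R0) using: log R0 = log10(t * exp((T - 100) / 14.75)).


logR0 = log10(t * exp((T - 100) / 14.75))
= log10(94 * exp((155 - 100) / 14.75))
= 3.5925

3.5925


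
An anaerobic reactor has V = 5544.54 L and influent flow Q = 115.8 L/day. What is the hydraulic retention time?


HRT = V / Q
= 5544.54 / 115.8
= 47.8803 days

47.8803 days


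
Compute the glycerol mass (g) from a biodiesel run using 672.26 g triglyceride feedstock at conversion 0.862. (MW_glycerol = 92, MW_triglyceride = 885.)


glycerol = oil * conv * (92/885)
= 672.26 * 0.862 * 92 / 885
= 60.2406 g

60.2406 g


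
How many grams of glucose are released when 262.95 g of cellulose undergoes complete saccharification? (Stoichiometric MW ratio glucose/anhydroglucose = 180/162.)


glucose = cellulose * 180/162
= 262.95 * 180/162
= 292.1667 g

292.1667 g


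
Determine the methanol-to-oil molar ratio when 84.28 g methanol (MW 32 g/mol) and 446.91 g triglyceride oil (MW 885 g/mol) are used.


Molar ratio = n_MeOH / n_oil = (MeOH/32) / (oil/885) = (MeOH * 885) / (32 * oil)
= (84.28 * 885) / (32 * 446.91)
= 5.2155

5.2155


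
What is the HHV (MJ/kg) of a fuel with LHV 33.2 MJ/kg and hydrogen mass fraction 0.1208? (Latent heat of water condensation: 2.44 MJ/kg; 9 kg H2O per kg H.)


HHV = LHV + H_frac * 9 * 2.44
= 33.2 + 0.1208 * 9 * 2.44
= 35.8528 MJ/kg

35.8528 MJ/kg


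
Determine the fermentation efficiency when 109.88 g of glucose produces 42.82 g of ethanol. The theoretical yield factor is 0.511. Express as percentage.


Fermentation efficiency = (actual / (0.511 * glucose)) * 100
= (42.82 / (0.511 * 109.88)) * 100
= 76.2618%

76.2618%


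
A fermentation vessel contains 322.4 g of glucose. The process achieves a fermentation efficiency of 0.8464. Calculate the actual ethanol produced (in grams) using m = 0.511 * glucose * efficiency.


Actual ethanol: m = 0.511 * 322.4 * 0.8464
m = 139.4414 g

139.4414 g


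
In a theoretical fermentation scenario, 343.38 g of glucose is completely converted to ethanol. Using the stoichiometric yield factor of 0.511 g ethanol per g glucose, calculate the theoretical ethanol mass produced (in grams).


Theoretical ethanol yield: m_EtOH = 0.511 * m_glucose
m_EtOH = 0.511 * 343.38 = 175.4672 g

175.4672 g


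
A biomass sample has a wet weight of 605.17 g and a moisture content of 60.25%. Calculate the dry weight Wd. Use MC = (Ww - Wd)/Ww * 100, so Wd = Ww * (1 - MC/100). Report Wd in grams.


Wd = Ww * (1 - MC/100)
= 605.17 * (1 - 60.25/100)
= 240.5551 g

240.5551 g


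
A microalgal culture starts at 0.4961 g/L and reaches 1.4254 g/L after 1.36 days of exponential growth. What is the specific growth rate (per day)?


mu = ln(X2/X1) / dt
= ln(1.4254/0.4961) / 1.36
= 0.7761 per day

0.7761 per day


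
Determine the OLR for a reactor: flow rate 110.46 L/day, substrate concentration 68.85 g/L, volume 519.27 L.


OLR = Q * S / V
= 110.46 * 68.85 / 519.27
= 14.6459 g/L/day

14.6459 g/L/day


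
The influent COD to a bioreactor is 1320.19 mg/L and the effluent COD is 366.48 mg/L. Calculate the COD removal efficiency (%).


eta = (COD_in - COD_out) / COD_in * 100
= (1320.19 - 366.48) / 1320.19 * 100
= 72.2404%

72.2404%


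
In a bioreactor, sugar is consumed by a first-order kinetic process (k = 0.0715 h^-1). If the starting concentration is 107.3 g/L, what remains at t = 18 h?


S = S0 * exp(-k * t)
S = 107.3 * exp(-0.0715 * 18)
S = 29.6253 g/L

29.6253 g/L


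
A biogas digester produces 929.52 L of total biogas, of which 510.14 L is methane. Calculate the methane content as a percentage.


CH4% = V_CH4 / V_total * 100
= 510.14 / 929.52 * 100
= 54.8821%

54.8821%


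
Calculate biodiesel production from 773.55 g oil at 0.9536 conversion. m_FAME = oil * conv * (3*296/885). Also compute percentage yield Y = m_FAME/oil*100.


m_FAME = oil * conv * (3 * 296 / 885) = oil * conv * (888/885)
= 773.55 * 0.9536 * 888 / 885
= 740.1578 g
Y = m_FAME / oil * 100 = conv * (888/885) * 100
= 0.9536 * 888 / 885 * 100
= 95.68%

740.1578 g FAME; Y = 95.68%


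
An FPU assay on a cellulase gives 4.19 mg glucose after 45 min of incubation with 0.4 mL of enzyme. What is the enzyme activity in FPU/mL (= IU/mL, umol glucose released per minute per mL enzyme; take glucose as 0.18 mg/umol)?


Activity = glucose_mg / (0.18 mg/umol * V_mL * t_min)
= 4.19 / (0.18 * 0.4 * 45)
= 1.2932 FPU/mL

1.2932 FPU/mL


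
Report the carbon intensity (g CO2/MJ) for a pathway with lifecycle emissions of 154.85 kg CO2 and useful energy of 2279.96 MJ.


CI = CO2 * 1000 / E
= 154.85 * 1000 / 2279.96
= 67.9179 g CO2/MJ

67.9179 g CO2/MJ


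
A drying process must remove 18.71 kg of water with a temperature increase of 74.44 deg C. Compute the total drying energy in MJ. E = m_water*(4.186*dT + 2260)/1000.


E = m_water * (4.186 * dT + 2260) / 1000
= 18.71 * (4.186 * 74.44 + 2260) / 1000
= 48.1147 MJ

48.1147 MJ


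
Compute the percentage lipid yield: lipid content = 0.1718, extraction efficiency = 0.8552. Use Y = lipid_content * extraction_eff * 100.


Y = lipid_content * extraction_eff * 100
= 0.1718 * 0.8552 * 100
= 14.6923%

14.6923%


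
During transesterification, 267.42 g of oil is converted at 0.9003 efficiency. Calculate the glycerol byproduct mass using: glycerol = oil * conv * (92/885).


glycerol = oil * conv * (92/885)
= 267.42 * 0.9003 * 92 / 885
= 25.0280 g

25.0280 g


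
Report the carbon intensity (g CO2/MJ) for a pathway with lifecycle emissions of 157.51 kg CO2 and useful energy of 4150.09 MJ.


CI = CO2 * 1000 / E
= 157.51 * 1000 / 4150.09
= 37.9534 g CO2/MJ

37.9534 g CO2/MJ


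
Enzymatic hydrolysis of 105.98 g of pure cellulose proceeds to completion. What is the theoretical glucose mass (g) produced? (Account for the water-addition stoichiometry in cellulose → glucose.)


glucose = cellulose * 180/162
= 105.98 * 180/162
= 117.7556 g

117.7556 g


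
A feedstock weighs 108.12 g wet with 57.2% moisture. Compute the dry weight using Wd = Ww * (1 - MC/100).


Wd = Ww * (1 - MC/100)
= 108.12 * (1 - 57.2/100)
= 46.2754 g

46.2754 g


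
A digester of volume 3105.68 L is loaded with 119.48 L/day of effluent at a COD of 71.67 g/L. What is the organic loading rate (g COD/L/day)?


OLR = Q * S / V
= 119.48 * 71.67 / 3105.68
= 2.7572 g/L/day

2.7572 g/L/day


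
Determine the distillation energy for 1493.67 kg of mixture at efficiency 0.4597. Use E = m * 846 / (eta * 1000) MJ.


E = m * 846 / (eta * 1000)
= 1493.67 * 846 / (0.4597 * 1000)
= 2748.8467 MJ

2748.8467 MJ


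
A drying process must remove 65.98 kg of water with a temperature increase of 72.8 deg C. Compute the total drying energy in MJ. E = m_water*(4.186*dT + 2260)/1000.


E = m_water * (4.186 * dT + 2260) / 1000
= 65.98 * (4.186 * 72.8 + 2260) / 1000
= 169.2216 MJ

169.2216 MJ


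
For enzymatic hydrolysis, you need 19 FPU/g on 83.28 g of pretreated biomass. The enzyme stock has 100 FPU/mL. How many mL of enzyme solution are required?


V = dosage * m_sub / activity
V = 19 * 83.28 / 100
V = 15.8232 mL

15.8232 mL


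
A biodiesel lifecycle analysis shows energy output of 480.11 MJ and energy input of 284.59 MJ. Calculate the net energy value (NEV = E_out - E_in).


NEV = E_out - E_in
= 480.11 - 284.59
= 195.5200 MJ

195.5200 MJ


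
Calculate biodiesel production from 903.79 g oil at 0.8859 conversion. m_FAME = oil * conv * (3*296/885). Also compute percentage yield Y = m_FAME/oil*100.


m_FAME = oil * conv * (3 * 296 / 885) = oil * conv * (888/885)
= 903.79 * 0.8859 * 888 / 885
= 803.3817 g
Y = m_FAME / oil * 100 = conv * (888/885) * 100
= 0.8859 * 888 / 885 * 100
= 88.89%

803.3817 g FAME; Y = 88.89%


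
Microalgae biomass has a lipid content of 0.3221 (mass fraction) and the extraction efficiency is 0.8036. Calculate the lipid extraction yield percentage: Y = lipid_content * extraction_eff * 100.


Y = lipid_content * extraction_eff * 100
= 0.3221 * 0.8036 * 100
= 25.8840%

25.8840%


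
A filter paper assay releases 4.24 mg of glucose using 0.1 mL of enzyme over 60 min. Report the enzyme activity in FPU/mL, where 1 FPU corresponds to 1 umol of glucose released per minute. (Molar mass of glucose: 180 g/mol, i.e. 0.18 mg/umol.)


Activity = glucose_mg / (0.18 mg/umol * V_mL * t_min)
= 4.24 / (0.18 * 0.1 * 60)
= 3.9259 FPU/mL

3.9259 FPU/mL


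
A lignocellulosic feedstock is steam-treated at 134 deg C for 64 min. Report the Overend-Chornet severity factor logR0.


logR0 = log10(t * exp((T - 100) / 14.75))
= log10(64 * exp((134 - 100) / 14.75))
= 2.8073

2.8073


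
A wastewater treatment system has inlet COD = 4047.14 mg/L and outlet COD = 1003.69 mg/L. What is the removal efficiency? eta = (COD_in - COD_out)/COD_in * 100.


eta = (COD_in - COD_out) / COD_in * 100
= (4047.14 - 1003.69) / 4047.14 * 100
= 75.2000%

75.2000%


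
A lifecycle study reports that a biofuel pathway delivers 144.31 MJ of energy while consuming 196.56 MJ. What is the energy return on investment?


EROI = E_out / E_in
= 144.31 / 196.56
= 0.7342

0.7342


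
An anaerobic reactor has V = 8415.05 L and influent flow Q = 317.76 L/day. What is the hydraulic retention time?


HRT = V / Q
= 8415.05 / 317.76
= 26.4824 days

26.4824 days


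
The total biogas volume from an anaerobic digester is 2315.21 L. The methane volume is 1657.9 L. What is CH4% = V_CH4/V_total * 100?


CH4% = V_CH4 / V_total * 100
= 1657.9 / 2315.21 * 100
= 71.6091%

71.6091%


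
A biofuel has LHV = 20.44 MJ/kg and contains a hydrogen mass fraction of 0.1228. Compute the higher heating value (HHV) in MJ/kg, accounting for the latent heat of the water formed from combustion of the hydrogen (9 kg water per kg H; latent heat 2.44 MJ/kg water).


HHV = LHV + H_frac * 9 * 2.44
= 20.44 + 0.1228 * 9 * 2.44
= 23.1367 MJ/kg

23.1367 MJ/kg


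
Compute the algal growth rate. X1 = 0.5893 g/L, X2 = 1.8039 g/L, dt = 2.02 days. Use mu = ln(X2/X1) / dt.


mu = ln(X2/X1) / dt
= ln(1.8039/0.5893) / 2.02
= 0.5538 per day

0.5538 per day


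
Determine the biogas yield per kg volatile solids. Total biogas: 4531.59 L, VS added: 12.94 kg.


Y = V / VS
= 4531.59 / 12.94
= 350.2002 L/kg VS

350.2002 L/kg VS


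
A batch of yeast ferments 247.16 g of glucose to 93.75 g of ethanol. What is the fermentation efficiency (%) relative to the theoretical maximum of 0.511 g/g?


Fermentation efficiency = (actual / (0.511 * glucose)) * 100
= (93.75 / (0.511 * 247.16)) * 100
= 74.2288%

74.2288%


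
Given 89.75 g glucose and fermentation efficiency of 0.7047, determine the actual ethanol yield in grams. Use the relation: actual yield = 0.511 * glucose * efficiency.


Actual ethanol: m = 0.511 * 89.75 * 0.7047
m = 32.3191 g

32.3191 g


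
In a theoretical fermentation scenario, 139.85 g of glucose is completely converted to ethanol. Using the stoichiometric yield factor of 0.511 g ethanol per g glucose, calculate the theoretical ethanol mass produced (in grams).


Theoretical ethanol yield: m_EtOH = 0.511 * m_glucose
m_EtOH = 0.511 * 139.85 = 71.4634 g

71.4634 g


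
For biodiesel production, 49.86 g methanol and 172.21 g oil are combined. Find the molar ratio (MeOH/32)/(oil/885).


Molar ratio = n_MeOH / n_oil = (MeOH/32) / (oil/885) = (MeOH * 885) / (32 * oil)
= (49.86 * 885) / (32 * 172.21)
= 8.0073

8.0073


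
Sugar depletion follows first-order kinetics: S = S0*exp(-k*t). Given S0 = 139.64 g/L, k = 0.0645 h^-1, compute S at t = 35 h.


S = S0 * exp(-k * t)
S = 139.64 * exp(-0.0645 * 35)
S = 14.6080 g/L

14.6080 g/L


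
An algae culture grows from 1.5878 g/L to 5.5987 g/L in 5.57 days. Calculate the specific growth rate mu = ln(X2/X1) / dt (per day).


mu = ln(X2/X1) / dt
= ln(5.5987/1.5878) / 5.57
= 0.2262 per day

0.2262 per day


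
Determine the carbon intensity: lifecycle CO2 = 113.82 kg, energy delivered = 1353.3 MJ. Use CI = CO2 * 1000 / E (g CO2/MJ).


CI = CO2 * 1000 / E
= 113.82 * 1000 / 1353.3
= 84.1055 g CO2/MJ

84.1055 g CO2/MJ


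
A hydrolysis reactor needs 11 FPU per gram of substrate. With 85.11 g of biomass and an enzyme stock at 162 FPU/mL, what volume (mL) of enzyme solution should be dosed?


V = dosage * m_sub / activity
V = 11 * 85.11 / 162
V = 5.7791 mL

5.7791 mL


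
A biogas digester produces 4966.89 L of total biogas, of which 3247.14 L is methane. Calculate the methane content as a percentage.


CH4% = V_CH4 / V_total * 100
= 3247.14 / 4966.89 * 100
= 65.3757%

65.3757%


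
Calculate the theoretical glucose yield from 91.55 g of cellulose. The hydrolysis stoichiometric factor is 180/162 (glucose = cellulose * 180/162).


glucose = cellulose * 180/162
= 91.55 * 180/162
= 101.7222 g

101.7222 g


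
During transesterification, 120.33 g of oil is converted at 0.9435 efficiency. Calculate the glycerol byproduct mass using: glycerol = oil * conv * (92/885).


glycerol = oil * conv * (92/885)
= 120.33 * 0.9435 * 92 / 885
= 11.8021 g

11.8021 g


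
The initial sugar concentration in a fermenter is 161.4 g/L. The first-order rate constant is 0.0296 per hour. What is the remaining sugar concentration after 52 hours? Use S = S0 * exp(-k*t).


S = S0 * exp(-k * t)
S = 161.4 * exp(-0.0296 * 52)
S = 34.6288 g/L

34.6288 g/L


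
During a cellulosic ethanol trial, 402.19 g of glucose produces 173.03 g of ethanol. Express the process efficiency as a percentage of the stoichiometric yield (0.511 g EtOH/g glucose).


Fermentation efficiency = (actual / (0.511 * glucose)) * 100
= (173.03 / (0.511 * 402.19)) * 100
= 84.1917%

84.1917%


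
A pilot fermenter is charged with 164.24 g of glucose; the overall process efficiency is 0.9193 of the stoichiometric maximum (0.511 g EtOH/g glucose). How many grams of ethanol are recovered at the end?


Actual ethanol: m = 0.511 * 164.24 * 0.9193
m = 77.1538 g

77.1538 g


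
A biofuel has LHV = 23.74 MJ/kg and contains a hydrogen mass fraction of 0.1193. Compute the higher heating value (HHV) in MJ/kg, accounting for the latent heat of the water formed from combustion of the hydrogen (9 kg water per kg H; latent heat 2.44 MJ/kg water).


HHV = LHV + H_frac * 9 * 2.44
= 23.74 + 0.1193 * 9 * 2.44
= 26.3598 MJ/kg

26.3598 MJ/kg


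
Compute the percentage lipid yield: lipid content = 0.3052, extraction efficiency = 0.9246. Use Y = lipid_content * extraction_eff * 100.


Y = lipid_content * extraction_eff * 100
= 0.3052 * 0.9246 * 100
= 28.2188%

28.2188%


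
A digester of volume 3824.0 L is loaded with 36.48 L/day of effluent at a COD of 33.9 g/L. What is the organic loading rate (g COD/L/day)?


OLR = Q * S / V
= 36.48 * 33.9 / 3824.0
= 0.3234 g/L/day

0.3234 g/L/day


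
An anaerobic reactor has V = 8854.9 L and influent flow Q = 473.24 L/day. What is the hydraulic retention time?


HRT = V / Q
= 8854.9 / 473.24
= 18.7112 days

18.7112 days


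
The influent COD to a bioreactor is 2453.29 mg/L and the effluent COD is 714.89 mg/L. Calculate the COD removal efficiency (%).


eta = (COD_in - COD_out) / COD_in * 100
= (2453.29 - 714.89) / 2453.29 * 100
= 70.8599%

70.8599%


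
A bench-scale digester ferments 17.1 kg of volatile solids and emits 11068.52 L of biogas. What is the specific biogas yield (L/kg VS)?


Y = V / VS
= 11068.52 / 17.1
= 647.2819 L/kg VS

647.2819 L/kg VS


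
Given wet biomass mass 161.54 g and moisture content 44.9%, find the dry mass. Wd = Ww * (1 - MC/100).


Wd = Ww * (1 - MC/100)
= 161.54 * (1 - 44.9/100)
= 89.0085 g

89.0085 g


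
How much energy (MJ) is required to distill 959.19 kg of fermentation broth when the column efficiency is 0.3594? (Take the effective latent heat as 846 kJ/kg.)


E = m * 846 / (eta * 1000)
= 959.19 * 846 / (0.3594 * 1000)
= 2257.8596 MJ

2257.8596 MJ


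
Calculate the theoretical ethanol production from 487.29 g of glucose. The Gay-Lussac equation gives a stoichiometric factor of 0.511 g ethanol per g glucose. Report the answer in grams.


Theoretical ethanol yield: m_EtOH = 0.511 * m_glucose
m_EtOH = 0.511 * 487.29 = 249.0052 g

249.0052 g


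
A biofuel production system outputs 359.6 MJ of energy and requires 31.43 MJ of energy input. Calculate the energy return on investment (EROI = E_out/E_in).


EROI = E_out / E_in
= 359.6 / 31.43
= 11.4413

11.4413


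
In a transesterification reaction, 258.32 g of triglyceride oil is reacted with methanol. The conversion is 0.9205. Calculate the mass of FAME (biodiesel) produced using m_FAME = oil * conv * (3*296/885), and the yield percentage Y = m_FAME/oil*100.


m_FAME = oil * conv * (3 * 296 / 885) = oil * conv * (888/885)
= 258.32 * 0.9205 * 888 / 885
= 238.5896 g
Y = m_FAME / oil * 100 = conv * (888/885) * 100
= 0.9205 * 888 / 885 * 100
= 92.36%

238.5896 g FAME; Y = 92.36%


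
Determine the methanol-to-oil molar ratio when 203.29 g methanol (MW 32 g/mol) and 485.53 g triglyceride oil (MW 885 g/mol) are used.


Molar ratio = n_MeOH / n_oil = (MeOH/32) / (oil/885) = (MeOH * 885) / (32 * oil)
= (203.29 * 885) / (32 * 485.53)
= 11.5796

11.5796


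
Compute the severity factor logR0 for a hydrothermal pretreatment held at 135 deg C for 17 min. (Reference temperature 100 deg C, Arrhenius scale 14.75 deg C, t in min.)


logR0 = log10(t * exp((T - 100) / 14.75))
= log10(17 * exp((135 - 100) / 14.75))
= 2.2610

2.2610


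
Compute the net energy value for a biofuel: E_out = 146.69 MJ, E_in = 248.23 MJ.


NEV = E_out - E_in
= 146.69 - 248.23
= -101.5400 MJ

-101.5400 MJ


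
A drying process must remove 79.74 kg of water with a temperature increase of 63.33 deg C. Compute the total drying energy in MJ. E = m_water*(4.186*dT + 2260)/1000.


E = m_water * (4.186 * dT + 2260) / 1000
= 79.74 * (4.186 * 63.33 + 2260) / 1000
= 201.3514 MJ

201.3514 MJ


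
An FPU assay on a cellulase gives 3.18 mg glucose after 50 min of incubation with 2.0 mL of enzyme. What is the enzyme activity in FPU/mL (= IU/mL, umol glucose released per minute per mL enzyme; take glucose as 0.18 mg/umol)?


Activity = glucose_mg / (0.18 mg/umol * V_mL * t_min)
= 3.18 / (0.18 * 2.0 * 50)
= 0.1767 FPU/mL

0.1767 FPU/mL


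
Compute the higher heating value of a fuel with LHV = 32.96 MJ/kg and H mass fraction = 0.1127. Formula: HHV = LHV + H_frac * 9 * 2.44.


HHV = LHV + H_frac * 9 * 2.44
= 32.96 + 0.1127 * 9 * 2.44
= 35.4349 MJ/kg

35.4349 MJ/kg


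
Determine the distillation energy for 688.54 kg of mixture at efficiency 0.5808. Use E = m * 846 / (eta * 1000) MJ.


E = m * 846 / (eta * 1000)
= 688.54 * 846 / (0.5808 * 1000)
= 1002.9353 MJ

1002.9353 MJ


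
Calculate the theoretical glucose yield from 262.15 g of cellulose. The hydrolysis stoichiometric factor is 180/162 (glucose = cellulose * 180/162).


glucose = cellulose * 180/162
= 262.15 * 180/162
= 291.2778 g

291.2778 g


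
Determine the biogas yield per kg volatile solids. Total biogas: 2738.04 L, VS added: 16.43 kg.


Y = V / VS
= 2738.04 / 16.43
= 166.6488 L/kg VS

166.6488 L/kg VS


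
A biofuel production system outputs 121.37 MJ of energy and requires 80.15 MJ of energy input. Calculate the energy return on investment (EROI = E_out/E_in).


EROI = E_out / E_in
= 121.37 / 80.15
= 1.5143

1.5143


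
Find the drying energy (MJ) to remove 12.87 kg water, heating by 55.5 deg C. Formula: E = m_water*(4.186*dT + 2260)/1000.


E = m_water * (4.186 * dT + 2260) / 1000
= 12.87 * (4.186 * 55.5 + 2260) / 1000
= 32.0762 MJ

32.0762 MJ


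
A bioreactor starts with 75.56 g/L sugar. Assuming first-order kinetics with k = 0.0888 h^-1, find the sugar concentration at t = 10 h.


S = S0 * exp(-k * t)
S = 75.56 * exp(-0.0888 * 10)
S = 31.0913 g/L

31.0913 g/L


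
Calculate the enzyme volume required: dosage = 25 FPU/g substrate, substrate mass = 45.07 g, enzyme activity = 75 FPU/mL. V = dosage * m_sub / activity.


V = dosage * m_sub / activity
V = 25 * 45.07 / 75
V = 15.0233 mL

15.0233 mL


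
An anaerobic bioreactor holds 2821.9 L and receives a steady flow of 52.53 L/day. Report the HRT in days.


HRT = V / Q
= 2821.9 / 52.53
= 53.7198 days

53.7198 days


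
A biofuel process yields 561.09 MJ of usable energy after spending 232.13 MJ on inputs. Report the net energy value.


NEV = E_out - E_in
= 561.09 - 232.13
= 328.9600 MJ

328.9600 MJ


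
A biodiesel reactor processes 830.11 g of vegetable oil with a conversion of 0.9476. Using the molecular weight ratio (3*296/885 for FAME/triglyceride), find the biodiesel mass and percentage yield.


m_FAME = oil * conv * (3 * 296 / 885) = oil * conv * (888/885)
= 830.11 * 0.9476 * 888 / 885
= 789.2787 g
Y = m_FAME / oil * 100 = conv * (888/885) * 100
= 0.9476 * 888 / 885 * 100
= 95.08%

789.2787 g FAME; Y = 95.08%


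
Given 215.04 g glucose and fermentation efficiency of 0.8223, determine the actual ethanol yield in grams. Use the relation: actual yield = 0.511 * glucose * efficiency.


Actual ethanol: m = 0.511 * 215.04 * 0.8223
m = 90.3588 g

90.3588 g


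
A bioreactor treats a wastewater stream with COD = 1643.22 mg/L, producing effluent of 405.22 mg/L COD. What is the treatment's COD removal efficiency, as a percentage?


eta = (COD_in - COD_out) / COD_in * 100
= (1643.22 - 405.22) / 1643.22 * 100
= 75.3399%

75.3399%


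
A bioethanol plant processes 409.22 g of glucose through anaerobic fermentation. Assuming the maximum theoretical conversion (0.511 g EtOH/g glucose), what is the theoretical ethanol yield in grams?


Theoretical ethanol yield: m_EtOH = 0.511 * m_glucose
m_EtOH = 0.511 * 409.22 = 209.1114 g

209.1114 g


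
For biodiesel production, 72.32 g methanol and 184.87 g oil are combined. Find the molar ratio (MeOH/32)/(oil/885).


Molar ratio = n_MeOH / n_oil = (MeOH/32) / (oil/885) = (MeOH * 885) / (32 * oil)
= (72.32 * 885) / (32 * 184.87)
= 10.8190

10.8190


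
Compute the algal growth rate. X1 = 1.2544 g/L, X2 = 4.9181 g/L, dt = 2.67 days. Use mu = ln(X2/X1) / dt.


mu = ln(X2/X1) / dt
= ln(4.9181/1.2544) / 2.67
= 0.5117 per day

0.5117 per day


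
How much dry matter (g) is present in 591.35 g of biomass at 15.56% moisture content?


Wd = Ww * (1 - MC/100)
= 591.35 * (1 - 15.56/100)
= 499.3359 g

499.3359 g


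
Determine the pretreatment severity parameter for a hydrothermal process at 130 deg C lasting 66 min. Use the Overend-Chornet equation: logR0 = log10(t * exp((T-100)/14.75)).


logR0 = log10(t * exp((T - 100) / 14.75))
= log10(66 * exp((130 - 100) / 14.75))
= 2.7029

2.7029


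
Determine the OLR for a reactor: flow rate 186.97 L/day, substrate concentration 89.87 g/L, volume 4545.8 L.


OLR = Q * S / V
= 186.97 * 89.87 / 4545.8
= 3.6964 g/L/day

3.6964 g/L/day


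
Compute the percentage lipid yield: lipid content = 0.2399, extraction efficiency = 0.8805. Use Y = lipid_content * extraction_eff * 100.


Y = lipid_content * extraction_eff * 100
= 0.2399 * 0.8805 * 100
= 21.1232%

21.1232%


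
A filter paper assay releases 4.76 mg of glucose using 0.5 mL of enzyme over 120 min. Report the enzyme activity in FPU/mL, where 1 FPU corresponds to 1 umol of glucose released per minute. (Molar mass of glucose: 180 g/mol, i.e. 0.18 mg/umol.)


Activity = glucose_mg / (0.18 mg/umol * V_mL * t_min)
= 4.76 / (0.18 * 0.5 * 120)
= 0.4407 FPU/mL

0.4407 FPU/mL


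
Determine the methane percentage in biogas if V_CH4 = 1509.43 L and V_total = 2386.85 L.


CH4% = V_CH4 / V_total * 100
= 1509.43 / 2386.85 * 100
= 63.2394%

63.2394%


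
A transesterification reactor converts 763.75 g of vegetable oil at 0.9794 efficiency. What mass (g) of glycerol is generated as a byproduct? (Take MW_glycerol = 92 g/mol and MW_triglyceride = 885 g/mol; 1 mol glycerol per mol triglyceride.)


glycerol = oil * conv * (92/885)
= 763.75 * 0.9794 * 92 / 885
= 77.7599 g

77.7599 g


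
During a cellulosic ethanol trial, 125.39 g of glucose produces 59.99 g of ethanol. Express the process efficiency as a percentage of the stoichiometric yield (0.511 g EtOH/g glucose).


Fermentation efficiency = (actual / (0.511 * glucose)) * 100
= (59.99 / (0.511 * 125.39)) * 100
= 93.6257%

93.6257%


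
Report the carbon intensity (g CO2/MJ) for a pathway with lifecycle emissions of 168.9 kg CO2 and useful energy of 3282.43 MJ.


CI = CO2 * 1000 / E
= 168.9 * 1000 / 3282.43
= 51.4558 g CO2/MJ

51.4558 g CO2/MJ


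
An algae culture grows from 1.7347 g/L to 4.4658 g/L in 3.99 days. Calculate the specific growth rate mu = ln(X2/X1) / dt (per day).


mu = ln(X2/X1) / dt
= ln(4.4658/1.7347) / 3.99
= 0.2370 per day

0.2370 per day


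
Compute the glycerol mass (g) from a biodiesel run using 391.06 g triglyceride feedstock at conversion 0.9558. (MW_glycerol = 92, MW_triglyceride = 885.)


glycerol = oil * conv * (92/885)
= 391.06 * 0.9558 * 92 / 885
= 38.8557 g

38.8557 g


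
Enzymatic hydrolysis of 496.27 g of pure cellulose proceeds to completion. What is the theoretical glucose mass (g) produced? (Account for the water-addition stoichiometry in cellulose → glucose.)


glucose = cellulose * 180/162
= 496.27 * 180/162
= 551.4111 g

551.4111 g


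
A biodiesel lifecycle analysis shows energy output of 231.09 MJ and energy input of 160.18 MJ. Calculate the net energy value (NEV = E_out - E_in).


NEV = E_out - E_in
= 231.09 - 160.18
= 70.9100 MJ

70.9100 MJ


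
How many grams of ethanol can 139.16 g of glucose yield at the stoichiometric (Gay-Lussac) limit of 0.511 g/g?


Theoretical ethanol yield: m_EtOH = 0.511 * m_glucose
m_EtOH = 0.511 * 139.16 = 71.1108 g

71.1108 g


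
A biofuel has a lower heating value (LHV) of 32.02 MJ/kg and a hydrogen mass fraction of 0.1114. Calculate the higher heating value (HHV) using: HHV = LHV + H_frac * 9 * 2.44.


HHV = LHV + H_frac * 9 * 2.44
= 32.02 + 0.1114 * 9 * 2.44
= 34.4663 MJ/kg

34.4663 MJ/kg


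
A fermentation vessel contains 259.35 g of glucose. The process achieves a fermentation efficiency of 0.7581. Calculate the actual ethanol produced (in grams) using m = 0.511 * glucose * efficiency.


Actual ethanol: m = 0.511 * 259.35 * 0.7581
m = 100.4694 g

100.4694 g


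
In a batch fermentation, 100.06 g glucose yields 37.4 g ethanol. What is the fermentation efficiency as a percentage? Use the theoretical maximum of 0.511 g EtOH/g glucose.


Fermentation efficiency = (actual / (0.511 * glucose)) * 100
= (37.4 / (0.511 * 100.06)) * 100
= 73.1459%

73.1459%


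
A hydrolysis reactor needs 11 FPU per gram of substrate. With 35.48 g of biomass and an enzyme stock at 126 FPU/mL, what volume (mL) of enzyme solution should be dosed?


V = dosage * m_sub / activity
V = 11 * 35.48 / 126
V = 3.0975 mL

3.0975 mL


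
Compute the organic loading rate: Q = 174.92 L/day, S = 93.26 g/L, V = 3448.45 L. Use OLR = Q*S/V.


OLR = Q * S / V
= 174.92 * 93.26 / 3448.45
= 4.7305 g/L/day

4.7305 g/L/day


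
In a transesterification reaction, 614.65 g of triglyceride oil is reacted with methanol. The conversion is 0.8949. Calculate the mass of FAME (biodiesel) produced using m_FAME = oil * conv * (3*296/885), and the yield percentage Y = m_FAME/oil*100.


m_FAME = oil * conv * (3 * 296 / 885) = oil * conv * (888/885)
= 614.65 * 0.8949 * 888 / 885
= 551.9149 g
Y = m_FAME / oil * 100 = conv * (888/885) * 100
= 0.8949 * 888 / 885 * 100
= 89.79%

551.9149 g FAME; Y = 89.79%


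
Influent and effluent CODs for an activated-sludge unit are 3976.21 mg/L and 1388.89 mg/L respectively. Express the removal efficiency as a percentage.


eta = (COD_in - COD_out) / COD_in * 100
= (3976.21 - 1388.89) / 3976.21 * 100
= 65.0700%

65.0700%


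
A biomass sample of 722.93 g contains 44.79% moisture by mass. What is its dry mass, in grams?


Wd = Ww * (1 - MC/100)
= 722.93 * (1 - 44.79/100)
= 399.1297 g

399.1297 g


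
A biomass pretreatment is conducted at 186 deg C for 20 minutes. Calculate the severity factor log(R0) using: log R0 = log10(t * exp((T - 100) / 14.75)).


logR0 = log10(t * exp((T - 100) / 14.75))
= log10(20 * exp((186 - 100) / 14.75))
= 3.8332

3.8332


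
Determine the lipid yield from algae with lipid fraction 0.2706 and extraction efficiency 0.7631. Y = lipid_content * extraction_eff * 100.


Y = lipid_content * extraction_eff * 100
= 0.2706 * 0.7631 * 100
= 20.6495%

20.6495%


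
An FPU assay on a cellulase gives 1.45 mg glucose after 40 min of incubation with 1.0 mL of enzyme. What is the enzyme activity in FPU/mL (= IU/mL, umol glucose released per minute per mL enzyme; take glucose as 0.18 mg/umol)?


Activity = glucose_mg / (0.18 mg/umol * V_mL * t_min)
= 1.45 / (0.18 * 1.0 * 40)
= 0.2014 FPU/mL

0.2014 FPU/mL


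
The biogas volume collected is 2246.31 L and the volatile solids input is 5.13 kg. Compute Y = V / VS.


Y = V / VS
= 2246.31 / 5.13
= 437.8772 L/kg VS

437.8772 L/kg VS


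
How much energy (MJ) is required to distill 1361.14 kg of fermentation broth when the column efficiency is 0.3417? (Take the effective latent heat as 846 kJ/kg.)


E = m * 846 / (eta * 1000)
= 1361.14 * 846 / (0.3417 * 1000)
= 3369.9867 MJ

3369.9867 MJ


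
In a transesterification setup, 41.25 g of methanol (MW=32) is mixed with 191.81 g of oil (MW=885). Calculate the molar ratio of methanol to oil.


Molar ratio = n_MeOH / n_oil = (MeOH/32) / (oil/885) = (MeOH * 885) / (32 * oil)
= (41.25 * 885) / (32 * 191.81)
= 5.9477

5.9477


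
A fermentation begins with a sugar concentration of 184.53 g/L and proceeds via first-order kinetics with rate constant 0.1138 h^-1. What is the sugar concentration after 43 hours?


S = S0 * exp(-k * t)
S = 184.53 * exp(-0.1138 * 43)
S = 1.3832 g/L

1.3832 g/L


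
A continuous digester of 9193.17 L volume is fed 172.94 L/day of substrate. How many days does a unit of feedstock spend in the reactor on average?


HRT = V / Q
= 9193.17 / 172.94
= 53.1581 days

53.1581 days


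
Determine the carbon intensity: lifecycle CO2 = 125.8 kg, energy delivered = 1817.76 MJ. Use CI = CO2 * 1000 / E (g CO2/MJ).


CI = CO2 * 1000 / E
= 125.8 * 1000 / 1817.76
= 69.2061 g CO2/MJ

69.2061 g CO2/MJ


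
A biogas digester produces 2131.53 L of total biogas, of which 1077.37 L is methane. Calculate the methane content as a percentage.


CH4% = V_CH4 / V_total * 100
= 1077.37 / 2131.53 * 100
= 50.5444%

50.5444%


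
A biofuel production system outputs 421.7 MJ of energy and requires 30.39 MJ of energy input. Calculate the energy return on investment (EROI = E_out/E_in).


EROI = E_out / E_in
= 421.7 / 30.39
= 13.8763

13.8763


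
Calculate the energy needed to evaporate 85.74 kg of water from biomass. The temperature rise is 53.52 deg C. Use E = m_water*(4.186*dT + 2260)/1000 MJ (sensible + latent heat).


E = m_water * (4.186 * dT + 2260) / 1000
= 85.74 * (4.186 * 53.52 + 2260) / 1000
= 212.9811 MJ

212.9811 MJ


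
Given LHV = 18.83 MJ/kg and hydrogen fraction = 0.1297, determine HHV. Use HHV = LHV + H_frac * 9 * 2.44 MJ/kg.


HHV = LHV + H_frac * 9 * 2.44
= 18.83 + 0.1297 * 9 * 2.44
= 21.6782 MJ/kg

21.6782 MJ/kg


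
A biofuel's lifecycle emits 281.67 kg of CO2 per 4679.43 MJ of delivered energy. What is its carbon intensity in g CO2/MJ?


CI = CO2 * 1000 / E
= 281.67 * 1000 / 4679.43
= 60.1932 g CO2/MJ

60.1932 g CO2/MJ


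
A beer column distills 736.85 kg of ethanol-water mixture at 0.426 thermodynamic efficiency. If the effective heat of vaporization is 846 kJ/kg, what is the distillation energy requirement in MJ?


E = m * 846 / (eta * 1000)
= 736.85 * 846 / (0.426 * 1000)
= 1463.3218 MJ

1463.3218 MJ


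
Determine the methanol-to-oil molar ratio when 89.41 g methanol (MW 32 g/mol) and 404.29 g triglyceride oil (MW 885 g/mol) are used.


Molar ratio = n_MeOH / n_oil = (MeOH/32) / (oil/885) = (MeOH * 885) / (32 * oil)
= (89.41 * 885) / (32 * 404.29)
= 6.1163

6.1163


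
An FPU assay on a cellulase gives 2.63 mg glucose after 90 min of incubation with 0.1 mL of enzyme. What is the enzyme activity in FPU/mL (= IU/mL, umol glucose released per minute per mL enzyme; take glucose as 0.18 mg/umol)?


Activity = glucose_mg / (0.18 mg/umol * V_mL * t_min)
= 2.63 / (0.18 * 0.1 * 90)
= 1.6235 FPU/mL

1.6235 FPU/mL


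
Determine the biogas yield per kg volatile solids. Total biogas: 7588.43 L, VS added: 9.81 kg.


Y = V / VS
= 7588.43 / 9.81
= 773.5403 L/kg VS

773.5403 L/kg VS


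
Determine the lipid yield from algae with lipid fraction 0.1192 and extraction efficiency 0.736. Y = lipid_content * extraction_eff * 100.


Y = lipid_content * extraction_eff * 100
= 0.1192 * 0.736 * 100
= 8.7731%

8.7731%


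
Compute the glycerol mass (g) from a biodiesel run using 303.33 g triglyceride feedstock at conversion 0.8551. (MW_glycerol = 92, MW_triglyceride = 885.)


glycerol = oil * conv * (92/885)
= 303.33 * 0.8551 * 92 / 885
= 26.9635 g

26.9635 g


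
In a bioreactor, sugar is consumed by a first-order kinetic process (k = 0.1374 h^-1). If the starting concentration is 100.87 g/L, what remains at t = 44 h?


S = S0 * exp(-k * t)
S = 100.87 * exp(-0.1374 * 44)
S = 0.2389 g/L

0.2389 g/L


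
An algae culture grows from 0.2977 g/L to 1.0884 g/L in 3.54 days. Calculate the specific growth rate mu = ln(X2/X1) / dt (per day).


mu = ln(X2/X1) / dt
= ln(1.0884/0.2977) / 3.54
= 0.3662 per day

0.3662 per day


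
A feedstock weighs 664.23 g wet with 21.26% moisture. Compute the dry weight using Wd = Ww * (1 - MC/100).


Wd = Ww * (1 - MC/100)
= 664.23 * (1 - 21.26/100)
= 523.0147 g

523.0147 g


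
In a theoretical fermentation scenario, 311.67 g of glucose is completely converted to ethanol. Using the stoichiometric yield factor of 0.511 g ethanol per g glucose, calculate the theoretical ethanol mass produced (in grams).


Theoretical ethanol yield: m_EtOH = 0.511 * m_glucose
m_EtOH = 0.511 * 311.67 = 159.2634 g

159.2634 g


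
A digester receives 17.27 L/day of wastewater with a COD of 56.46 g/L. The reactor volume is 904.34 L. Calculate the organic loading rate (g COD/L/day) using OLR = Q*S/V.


OLR = Q * S / V
= 17.27 * 56.46 / 904.34
= 1.0782 g/L/day

1.0782 g/L/day


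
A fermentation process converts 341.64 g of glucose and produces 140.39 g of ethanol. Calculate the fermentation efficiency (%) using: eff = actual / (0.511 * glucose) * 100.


Fermentation efficiency = (actual / (0.511 * glucose)) * 100
= (140.39 / (0.511 * 341.64)) * 100
= 80.4168%

80.4168%


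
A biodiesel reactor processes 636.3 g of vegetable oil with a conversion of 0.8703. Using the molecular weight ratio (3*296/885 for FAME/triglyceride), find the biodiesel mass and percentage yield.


m_FAME = oil * conv * (3 * 296 / 885) = oil * conv * (888/885)
= 636.3 * 0.8703 * 888 / 885
= 555.6491 g
Y = m_FAME / oil * 100 = conv * (888/885) * 100
= 0.8703 * 888 / 885 * 100
= 87.33%

555.6491 g FAME; Y = 87.33%


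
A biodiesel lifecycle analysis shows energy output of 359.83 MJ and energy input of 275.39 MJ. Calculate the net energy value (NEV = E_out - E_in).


NEV = E_out - E_in
= 359.83 - 275.39
= 84.4400 MJ

84.4400 MJ


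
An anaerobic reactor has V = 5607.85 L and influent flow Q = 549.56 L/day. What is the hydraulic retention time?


HRT = V / Q
= 5607.85 / 549.56
= 10.2043 days

10.2043 days


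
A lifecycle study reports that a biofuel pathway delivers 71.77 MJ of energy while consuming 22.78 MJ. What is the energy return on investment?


EROI = E_out / E_in
= 71.77 / 22.78
= 3.1506

3.1506


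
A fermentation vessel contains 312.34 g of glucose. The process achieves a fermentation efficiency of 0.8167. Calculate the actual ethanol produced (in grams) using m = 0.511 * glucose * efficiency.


Actual ethanol: m = 0.511 * 312.34 * 0.8167
m = 130.3500 g

130.3500 g


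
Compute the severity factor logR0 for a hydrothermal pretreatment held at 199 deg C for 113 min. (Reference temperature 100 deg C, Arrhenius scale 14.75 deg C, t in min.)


logR0 = log10(t * exp((T - 100) / 14.75))
= log10(113 * exp((199 - 100) / 14.75))
= 4.9680

4.9680
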